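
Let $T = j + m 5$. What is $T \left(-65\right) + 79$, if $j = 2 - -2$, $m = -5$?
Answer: $1444$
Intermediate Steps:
$j = 4$ ($j = 2 + 2 = 4$)
$T = -21$ ($T = 4 - 25 = -21$)
$T \left(-65\right) + 79 = \left(-21\right) \left(-65\right) + 79 = 1365 + 79 = 1444$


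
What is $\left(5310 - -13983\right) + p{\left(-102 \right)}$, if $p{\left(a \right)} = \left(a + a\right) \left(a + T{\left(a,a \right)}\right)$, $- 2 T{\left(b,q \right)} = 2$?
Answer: $40305$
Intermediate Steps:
$T{\left(b,q \right)} = -1$ ($T{\left(b,q \right)} = \left(- \frac{1}{2}\right) 2 = -1$)
$p{\left(a \right)} = 2 a \left(-1 + a\right)$ ($p{\left(a \right)} = \left(a + a\right) \left(a - 1\right) = 2 a \left(-1 + a\right)$)
$\left(5310 - -13983\right) + p{\left(-102 \right)} = \left(5310 - -13983\right) + 2 \left(-102\right) \left(-1 - 102\right) = \left(5310 + 13983\right) + 2 \left(-102\right) \left(-103\right) = 19293 + 21012 = 40305$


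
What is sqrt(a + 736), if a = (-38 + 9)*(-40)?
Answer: 2*sqrt(474) ≈ 43.543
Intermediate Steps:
a = 1160 (a = -29*(-40) = 1160)
sqrt(a + 736) = sqrt(1160 + 736) = sqrt(1896) = 2*sqrt(474)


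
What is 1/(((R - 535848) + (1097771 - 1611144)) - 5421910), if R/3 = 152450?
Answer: -1/6013781 ≈ -1.6628e-7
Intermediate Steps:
R = 457350 (R = 3*152450 = 457350)
1/(((R - 535848) + (1097771 - 1611144)) - 5421910) = 1/(((457350 - 535848) + (1097771 - 1611144)) - 5421910) = 1/((-78498 - 513373) - 5421910) = 1/(-591871 - 5421910) = 1/(-6013781) = -1/6013781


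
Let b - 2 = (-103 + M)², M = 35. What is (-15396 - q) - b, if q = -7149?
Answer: -12873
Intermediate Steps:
b = 4626 (b = 2 + (-103 + 35)² = 2 + (-68)² = 2 + 4624 = 4626)
(-15396 - q) - b = (-15396 - 1*(-7149)) - 1*4626 = (-15396 + 7149) - 4626 = -8247 - 4626 = -12873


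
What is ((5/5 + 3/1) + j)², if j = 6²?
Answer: 1600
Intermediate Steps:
j = 36
((5/5 + 3/1) + j)² = ((5/5 + 3/1) + 36)² = ((5*(⅕) + 3*1) + 36)² = ((1 + 3) + 36)² = (4 + 36)² = 40² = 1600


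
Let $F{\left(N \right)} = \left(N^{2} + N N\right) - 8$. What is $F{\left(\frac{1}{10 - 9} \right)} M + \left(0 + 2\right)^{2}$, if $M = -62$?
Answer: $376$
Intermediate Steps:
$F{\left(N \right)} = -8 + 2 N^{2}$ ($F{\left(N \right)} = \left(N^{2} + N^{2}\right) - 8 = 2 N^{2} - 8 = -8 + 2 N^{2}$)
$F{\left(\frac{1}{10 - 9} \right)} M + \left(0 + 2\right)^{2} = \left(-8 + 2 \left(\frac{1}{10 - 9}\right)^{2}\right) \left(-62\right) + \left(0 + 2\right)^{2} = \left(-8 + 2 \left(1^{-1}\right)^{2}\right) \left(-62\right) + 2^{2} = \left(-8 + 2 \cdot 1^{2}\right) \left(-62\right) + 4 = \left(-8 + 2 \cdot 1\right) \left(-62\right) + 4 = \left(-8 + 2\right) \left(-62\right) + 4 = \left(-6\right) \left(-62\right) + 4 = 372 + 4 = 376$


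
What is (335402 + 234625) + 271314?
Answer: 841341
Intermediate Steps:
(335402 + 234625) + 271314 = 570027 + 271314 = 841341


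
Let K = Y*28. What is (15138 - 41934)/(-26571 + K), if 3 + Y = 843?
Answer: 8932/1017 ≈ 8.7827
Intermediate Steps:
Y = 840 (Y = -3 + 843 = 840)
K = 23520 (K = 840*28 = 23520)
(15138 - 41934)/(-26571 + K) = (15138 - 41934)/(-26571 + 23520) = -26796/(-3051) = -26796*(-1/3051) = 8932/1017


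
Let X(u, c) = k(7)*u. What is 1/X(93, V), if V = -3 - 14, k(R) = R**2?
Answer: 1/4557 ≈ 0.00021944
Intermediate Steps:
V = -17
X(u, c) = 49*u (X(u, c) = 7**2*u = 49*u)
1/X(93, V) = 1/(49*93) = 1/4557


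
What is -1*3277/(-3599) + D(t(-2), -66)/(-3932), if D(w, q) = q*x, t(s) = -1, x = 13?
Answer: 7986553/7075634 ≈ 1.1287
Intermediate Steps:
D(w, q) = 13*q (D(w, q) = q*13 = 13*q)
-1*3277/(-3599) + D(t(-2), -66)/(-3932) = -1*3277/(-3599) + (13*(-66))/(-3932) = -3277*(-1/3599) - 858*(-1/3932) = 3277/3599 + 429/1966 = 7986553/7075634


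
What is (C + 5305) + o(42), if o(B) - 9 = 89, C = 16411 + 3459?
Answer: 25273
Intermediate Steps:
C = 19870
o(B) = 98 (o(B) = 9 + 89 = 98)
(C + 5305) + o(42) = (19870 + 5305) + 98 = 25175 + 98 = 25273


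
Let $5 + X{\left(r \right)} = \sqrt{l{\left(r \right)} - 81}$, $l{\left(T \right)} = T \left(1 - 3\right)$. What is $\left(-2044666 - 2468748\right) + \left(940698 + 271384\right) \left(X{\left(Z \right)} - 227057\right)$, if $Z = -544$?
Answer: $-275222276498 + 1212082 \sqrt{1007} \approx -2.7518 \cdot 10^{11}$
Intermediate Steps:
$l{\left(T \right)} = - 2 T$ ($l{\left(T \right)} = T \left(-2\right) = - 2 T$)
$X{\left(r \right)} = -5 + \sqrt{-81 - 2 r}$ ($X{\left(r \right)} = -5 + \sqrt{- 2 r - 81} = -5 + \sqrt{-81 - 2 r}$)
$\left(-2044666 - 2468748\right) + \left(940698 + 271384\right) \left(X{\left(Z \right)} - 227057\right) = \left(-2044666 - 2468748\right) + \left(940698 + 271384\right) \left(\left(-5 + \sqrt{-81 - -1088}\right) - 227057\right) = -4513414 + 1212082 \left(\left(-5 + \sqrt{-81 + 1088}\right) - 227057\right) = -4513414 + 1212082 \left(\left(-5 + \sqrt{1007}\right) - 227057\right) = -4513414 + 1212082 \left(-227062 + \sqrt{1007}\right) = -4513414 - \left(275217763084 - 1212082 \sqrt{1007}\right) = -275222276498 + 1212082 \sqrt{1007}$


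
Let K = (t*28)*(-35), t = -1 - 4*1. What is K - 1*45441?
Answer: -40541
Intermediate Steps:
t = -5 (t = -1 - 4 = -5)
K = 4900 (K = -5*28*(-35) = -140*(-35) = 4900)
K - 1*45441 = 4900 - 1*45441 = 4900 - 45441 = -40541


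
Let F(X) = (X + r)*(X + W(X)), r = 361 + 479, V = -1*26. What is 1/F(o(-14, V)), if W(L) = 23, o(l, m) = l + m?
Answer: -1/13600 ≈ -7.3529e-5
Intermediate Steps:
V = -26
r = 840
F(X) = (23 + X)*(840 + X) (F(X) = (X + 840)*(X + 23) = (840 + X)*(23 + X) = (23 + X)*(840 + X))
1/F(o(-14, V)) = 1/(19320 + (-14 - 26)² + 863*(-14 - 26)) = 1/(19320 + (-40)² + 863*(-40)) = 1/(19320 + 1600 - 34520) = 1/(-13600) = -1/13600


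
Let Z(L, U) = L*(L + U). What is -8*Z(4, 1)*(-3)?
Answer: 480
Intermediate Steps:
-8*Z(4, 1)*(-3) = -32*(4 + 1)*(-3) = -32*5*(-3) = -8*20*(-3) = -160*(-3) = 480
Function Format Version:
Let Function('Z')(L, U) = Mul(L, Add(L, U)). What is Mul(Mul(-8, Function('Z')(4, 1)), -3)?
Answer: 480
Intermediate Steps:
Mul(Mul(-8, Function('Z')(4, 1)), -3) = Mul(Mul(-8, Mul(4, Add(4, 1))), -3) = Mul(Mul(-8, Mul(4, 5)), -3) = Mul(Mul(-8, 20), -3) = Mul(-160, -3) = 480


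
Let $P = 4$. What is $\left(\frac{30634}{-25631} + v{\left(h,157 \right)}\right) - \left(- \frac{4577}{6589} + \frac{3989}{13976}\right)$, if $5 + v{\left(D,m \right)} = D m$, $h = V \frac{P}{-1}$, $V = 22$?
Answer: $- \frac{32623617291873679}{2360304042184} \approx -13822.0$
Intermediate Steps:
$h = -88$ ($h = 22 \frac{4}{-1} = 22 \cdot 4 \left(-1\right) = 22 \left(-4\right) = -88$)
$v{\left(D,m \right)} = -5 + D m$
$\left(\frac{30634}{-25631} + v{\left(h,157 \right)}\right) - \left(- \frac{4577}{6589} + \frac{3989}{13976}\right) = \left(\frac{30634}{-25631} - 13821\right) - \left(- \frac{4577}{6589} + \frac{3989}{13976}\right) = \left(30634 \left(- \frac{1}{25631}\right) - 13821\right) - - \frac{37684631}{92087864} = \left(- \frac{30634}{25631} - 13821\right) + \left(\frac{4577}{6589} - \frac{3989}{13976}\right) = - \frac{354276685}{25631} + \frac{37684631}{92087864} = - \frac{32623617291873679}{2360304042184}$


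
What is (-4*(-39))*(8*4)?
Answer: 4992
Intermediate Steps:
(-4*(-39))*(8*4) = 156*32 = 4992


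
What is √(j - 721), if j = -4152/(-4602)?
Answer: I*√423625605/767 ≈ 26.835*I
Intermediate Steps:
j = 692/767 (j = -4152*(-1/4602) = 692/767 ≈ 0.90222)
√(j - 721) = √(692/767 - 721) = √(-552315/767) = I*√423625605/767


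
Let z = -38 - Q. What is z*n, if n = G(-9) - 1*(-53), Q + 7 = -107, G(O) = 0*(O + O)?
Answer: 4028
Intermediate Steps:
G(O) = 0 (G(O) = 0*(2*O) = 0)
Q = -114 (Q = -7 - 107 = -114)
n = 53 (n = 0 - 1*(-53) = 0 + 53 = 53)
z = 76 (z = -38 - 1*(-114) = -38 + 114 = 76)
z*n = 76*53 = 4028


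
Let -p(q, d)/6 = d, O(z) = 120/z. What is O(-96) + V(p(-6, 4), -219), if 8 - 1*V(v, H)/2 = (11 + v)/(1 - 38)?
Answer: 2079/148 ≈ 14.047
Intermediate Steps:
p(q, d) = -6*d
V(v, H) = 614/37 + 2*v/37 (V(v, H) = 16 - 2*(11 + v)/(1 - 38) = 16 - 2*(11 + v)/(-37) = 16 - 2*(11 + v)*(-1)/37 = 16 - 2*(-11/37 - v/37) = 16 + (22/37 + 2*v/37) = 614/37 + 2*v/37)
O(-96) + V(p(-6, 4), -219) = 120/(-96) + (614/37 + 2*(-6*4)/37) = 120*(-1/96) + (614/37 + (2/37)*(-24)) = -5/4 + (614/37 - 48/37) = -5/4 + 566/37 = 2079/148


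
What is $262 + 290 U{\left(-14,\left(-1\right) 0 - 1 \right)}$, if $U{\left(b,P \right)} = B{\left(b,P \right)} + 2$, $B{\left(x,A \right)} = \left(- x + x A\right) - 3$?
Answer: $8092$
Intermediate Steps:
$B{\left(x,A \right)} = -3 - x + A x$ ($B{\left(x,A \right)} = \left(- x + A x\right) - 3 = -3 - x + A x$)
$U{\left(b,P \right)} = -1 - b + P b$ ($U{\left(b,P \right)} = \left(-3 - b + P b\right) + 2 = -1 - b + P b$)
$262 + 290 U{\left(-14,\left(-1\right) 0 - 1 \right)} = 262 + 290 \left(-1 - -14 + \left(\left(-1\right) 0 - 1\right) \left(-14\right)\right) = 262 + 290 \left(-1 + 14 + \left(0 - 1\right) \left(-14\right)\right) = 262 + 290 \left(-1 + 14 - -14\right) = 262 + 290 \left(-1 + 14 + 14\right) = 262 + 290 \cdot 27 = 262 + 7830 = 8092$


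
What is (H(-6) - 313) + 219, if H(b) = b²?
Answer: -58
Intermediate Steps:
(H(-6) - 313) + 219 = ((-6)² - 313) + 219 = (36 - 313) + 219 = -277 + 219 = -58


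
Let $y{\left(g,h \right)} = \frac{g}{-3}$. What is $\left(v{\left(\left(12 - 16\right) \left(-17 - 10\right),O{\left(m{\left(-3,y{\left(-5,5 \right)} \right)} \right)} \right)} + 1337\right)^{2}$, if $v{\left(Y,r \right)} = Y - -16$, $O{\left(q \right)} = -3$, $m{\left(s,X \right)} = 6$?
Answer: $2134521$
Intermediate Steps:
$y{\left(g,h \right)} = - \frac{g}{3}$ ($y{\left(g,h \right)} = g \left(- \frac{1}{3}\right) = - \frac{g}{3}$)
$v{\left(Y,r \right)} = 16 + Y$ ($v{\left(Y,r \right)} = Y + 16 = 16 + Y$)
$\left(v{\left(\left(12 - 16\right) \left(-17 - 10\right),O{\left(m{\left(-3,y{\left(-5,5 \right)} \right)} \right)} \right)} + 1337\right)^{2} = \left(\left(16 + \left(12 - 16\right) \left(-17 - 10\right)\right) + 1337\right)^{2} = \left(\left(16 - -108\right) + 1337\right)^{2} = \left(\left(16 + 108\right) + 1337\right)^{2} = \left(124 + 1337\right)^{2} = 1461^{2} = 2134521$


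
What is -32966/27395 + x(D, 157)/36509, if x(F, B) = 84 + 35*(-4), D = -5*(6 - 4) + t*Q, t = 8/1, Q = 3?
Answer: -1205089814/1000164055 ≈ -1.2049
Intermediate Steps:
t = 8 (t = 8*1 = 8)
D = 14 (D = -5*(6 - 4) + 8*3 = -5*2 + 24 = -10 + 24 = 14)
x(F, B) = -56 (x(F, B) = 84 - 140 = -56)
-32966/27395 + x(D, 157)/36509 = -32966/27395 - 56/36509 = -1205089814/1000164055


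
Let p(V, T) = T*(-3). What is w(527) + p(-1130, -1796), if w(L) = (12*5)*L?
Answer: 37008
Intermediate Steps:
p(V, T) = -3*T
w(L) = 60*L
w(527) + p(-1130, -1796) = 60*527 - 3*(-1796) = 31620 + 5388 = 37008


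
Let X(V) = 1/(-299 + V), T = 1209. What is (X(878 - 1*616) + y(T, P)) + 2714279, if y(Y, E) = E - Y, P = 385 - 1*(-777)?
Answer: 100426583/37 ≈ 2.7142e+6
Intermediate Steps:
P = 1162 (P = 385 + 777 = 1162)
(X(878 - 1*616) + y(T, P)) + 2714279 = (1/(-299 + (878 - 1*616)) + (1162 - 1*1209)) + 2714279 = (1/(-299 + (878 - 616)) + (1162 - 1209)) + 2714279 = (1/(-299 + 262) - 47) + 2714279 = (1/(-37) - 47) + 2714279 = (-1/37 - 47) + 2714279 = -1740/37 + 2714279 = 100426583/37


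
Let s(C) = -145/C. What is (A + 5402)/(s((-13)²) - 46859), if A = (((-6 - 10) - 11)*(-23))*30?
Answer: -1015352/1979829 ≈ -0.51285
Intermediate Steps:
A = 18630 (A = ((-16 - 11)*(-23))*30 = -27*(-23)*30 = 621*30 = 18630)
(A + 5402)/(s((-13)²) - 46859) = (18630 + 5402)/(-145/((-13)²) - 46859) = 24032/(-145/169 - 46859) = 24032/(-7919316/169) = 24032*(-169/7919316) = -1015352/1979829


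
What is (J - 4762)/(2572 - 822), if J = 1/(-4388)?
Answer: -20895657/7679000 ≈ -2.7211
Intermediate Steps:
J = -1/4388 ≈ -0.00022789
(J - 4762)/(2572 - 822) = (-1/4388 - 4762)/(2572 - 822) = -20895657/4388/1750 = -20895657/4388*1/1750 = -20895657/7679000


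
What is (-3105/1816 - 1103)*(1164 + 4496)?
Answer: -2838706495/454 ≈ -6.2527e+6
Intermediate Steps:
(-3105/1816 - 1103)*(1164 + 4496) = (-3105*1/1816 - 1103)*5660 = (-3105/1816 - 1103)*5660 = -2006153/1816*5660 = -2838706495/454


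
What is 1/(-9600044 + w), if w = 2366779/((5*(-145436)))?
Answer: -727180/6980962362699 ≈ -1.0417e-7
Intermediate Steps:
w = -2366779/727180 (w = 2366779/(-727180) = 2366779*(-1/727180) = -2366779/727180 ≈ -3.2547)
1/(-9600044 + w) = 1/(-9600044 - 2366779/727180) = 1/(-6980962362699/727180) = -727180/6980962362699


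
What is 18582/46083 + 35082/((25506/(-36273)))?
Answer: -1085953661899/21766537 ≈ -49891.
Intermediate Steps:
18582/46083 + 35082/((25506/(-36273))) = 18582*(1/46083) + 35082/((25506*(-1/36273))) = 6194/15361 + 35082/(-8502/12091) = 6194/15361 + 35082*(-12091/8502) = 6194/15361 - 70696077/1417 = -1085953661899/21766537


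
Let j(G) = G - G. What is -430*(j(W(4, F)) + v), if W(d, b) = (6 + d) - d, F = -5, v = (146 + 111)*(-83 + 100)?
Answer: -1878670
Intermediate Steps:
v = 4369 (v = 257*17 = 4369)
W(d, b) = 6
j(G) = 0
-430*(j(W(4, F)) + v) = -430*(0 + 4369) = -430*4369 = -1878670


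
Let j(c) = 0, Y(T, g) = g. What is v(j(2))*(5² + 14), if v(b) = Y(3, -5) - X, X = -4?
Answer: -39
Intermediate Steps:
v(b) = -1 (v(b) = -5 - 1*(-4) = -5 + 4 = -1)
v(j(2))*(5² + 14) = -(5² + 14) = -(25 + 14) = -1*39 = -39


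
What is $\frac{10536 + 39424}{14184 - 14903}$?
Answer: $- \frac{49960}{719} \approx -69.485$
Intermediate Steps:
$\frac{10536 + 39424}{14184 - 14903} = \frac{49960}{-719} = 49960 \left(- \frac{1}{719}\right) = - \frac{49960}{719}$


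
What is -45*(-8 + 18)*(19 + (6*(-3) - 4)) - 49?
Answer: 1301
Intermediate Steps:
-45*(-8 + 18)*(19 + (6*(-3) - 4)) - 49 = -450*(19 + (-18 - 4)) - 49 = -450*(19 - 22) - 49 = -450*(-3) - 49 = -45*(-30) - 49 = 1350 - 49 = 1301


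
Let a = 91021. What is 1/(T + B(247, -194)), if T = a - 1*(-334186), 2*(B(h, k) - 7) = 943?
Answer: 2/851371 ≈ 2.3492e-6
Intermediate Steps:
B(h, k) = 957/2 (B(h, k) = 7 + (½)*943 = 7 + 943/2 = 957/2)
T = 425207 (T = 91021 - 1*(-334186) = 91021 + 334186 = 425207)
1/(T + B(247, -194)) = 1/(425207 + 957/2) = 1/(851371/2) = 2/851371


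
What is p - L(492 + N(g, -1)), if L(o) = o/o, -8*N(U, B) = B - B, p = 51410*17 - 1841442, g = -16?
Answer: -967473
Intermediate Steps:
p = -967472 (p = 873970 - 1841442 = -967472)
N(U, B) = 0 (N(U, B) = -(B - B)/8 = -1/8*0 = 0)
L(o) = 1
p - L(492 + N(g, -1)) = -967472 - 1*1 = -967472 - 1 = -967473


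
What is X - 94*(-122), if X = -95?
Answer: 11373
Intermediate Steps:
X - 94*(-122) = -95 - 94*(-122) = -95 + 11468 = 11373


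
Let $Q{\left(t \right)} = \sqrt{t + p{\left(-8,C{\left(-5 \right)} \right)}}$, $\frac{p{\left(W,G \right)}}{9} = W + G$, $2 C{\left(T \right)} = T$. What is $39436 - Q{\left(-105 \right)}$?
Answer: $39436 - \frac{i \sqrt{798}}{2} \approx 39436.0 - 14.124 i$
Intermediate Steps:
$C{\left(T \right)} = \frac{T}{2}$
$p{\left(W,G \right)} = 9 G + 9 W$ ($p{\left(W,G \right)} = 9 \left(W + G\right) = 9 \left(G + W\right) = 9 G + 9 W$)
$Q{\left(t \right)} = \sqrt{- \frac{189}{2} + t}$ ($Q{\left(t \right)} = \sqrt{t + \left(9 \cdot \frac{1}{2} \left(-5\right) + 9 \left(-8\right)\right)} = \sqrt{t + \left(9 \left(- \frac{5}{2}\right) - 72\right)} = \sqrt{t - \frac{189}{2}} = \sqrt{- \frac{189}{2} + t}$)
$39436 - Q{\left(-105 \right)} = 39436 - \frac{\sqrt{-378 + 4 \left(-105\right)}}{2} = 39436 - \frac{\sqrt{-378 - 420}}{2} = 39436 - \frac{\sqrt{-798}}{2} = 39436 - \frac{i \sqrt{798}}{2}$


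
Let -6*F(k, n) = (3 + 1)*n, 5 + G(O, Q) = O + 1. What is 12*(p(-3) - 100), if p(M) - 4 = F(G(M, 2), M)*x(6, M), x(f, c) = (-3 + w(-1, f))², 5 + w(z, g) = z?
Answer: 792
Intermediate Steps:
w(z, g) = -5 + z
G(O, Q) = -4 + O (G(O, Q) = -5 + (O + 1) = -5 + (1 + O) = -4 + O)
F(k, n) = -2*n/3 (F(k, n) = -(3 + 1)*n/6 = -2*n/3)
x(f, c) = 81 (x(f, c) = (-3 + (-5 - 1))² = (-3 - 6)² = (-9)² = 81)
p(M) = 4 - 54*M (p(M) = 4 - 2*M/3*81 = 4 - 54*M)
12*(p(-3) - 100) = 12*((4 - 54*(-3)) - 100) = 12*((4 + 162) - 100) = 12*(166 - 100) = 12*66 = 792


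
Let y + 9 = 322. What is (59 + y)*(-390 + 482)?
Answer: 34224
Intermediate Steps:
y = 313 (y = -9 + 322 = 313)
(59 + y)*(-390 + 482) = (59 + 313)*(-390 + 482) = 372*92 = 34224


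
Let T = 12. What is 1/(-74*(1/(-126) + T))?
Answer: -63/55907 ≈ -0.0011269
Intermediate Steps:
1/(-74*(1/(-126) + T)) = 1/(-74*(1/(-126) + 12)) = 1/(-74*(-1/126 + 12)) = 1/(-74*1511/126) = 1/(-55907/63) = -63/55907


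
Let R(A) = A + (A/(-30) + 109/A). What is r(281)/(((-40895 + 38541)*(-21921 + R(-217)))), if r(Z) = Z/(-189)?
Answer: -43555/1526181824673 ≈ -2.8539e-8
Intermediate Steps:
r(Z) = -Z/189 (r(Z) = Z*(-1/189) = -Z/189)
R(A) = 109/A + 29*A/30 (R(A) = A + (A*(-1/30) + 109/A) = A + (-A/30 + 109/A) = A + (109/A - A/30) = 109/A + 29*A/30)
r(281)/(((-40895 + 38541)*(-21921 + R(-217)))) = (-1/189*281)/(((-40895 + 38541)*(-21921 + (109/(-217) + (29/30)*(-217))))) = -281*(-1/(2354*(-21921 + (109*(-1/217) - 6293/30))))/189 = -281*(-1/(2354*(-21921 + (-109/217 - 6293/30))))/189 = -281*(-1/(2354*(-21921 - 1368851/6510)))/189 = -281/(189*((-2354*(-144074561/6510)))) = -281/(189*169575758297/3255) = -281/189*3255/169575758297 = -43555/1526181824673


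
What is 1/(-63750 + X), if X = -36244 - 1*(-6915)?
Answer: -1/93079 ≈ -1.0744e-5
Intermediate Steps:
X = -29329 (X = -36244 + 6915 = -29329)
1/(-63750 + X) = 1/(-63750 - 29329) = 1/(-93079) = -1/93079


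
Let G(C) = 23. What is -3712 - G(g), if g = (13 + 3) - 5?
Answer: -3735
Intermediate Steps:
g = 11 (g = 16 - 5 = 11)
-3712 - G(g) = -3712 - 1*23 = -3712 - 23 = -3735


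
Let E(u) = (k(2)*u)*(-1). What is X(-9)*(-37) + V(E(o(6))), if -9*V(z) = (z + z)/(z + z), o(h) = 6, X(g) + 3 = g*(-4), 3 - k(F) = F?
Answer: -10990/9 ≈ -1221.1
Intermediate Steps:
k(F) = 3 - F
X(g) = -3 - 4*g (X(g) = -3 + g*(-4) = -3 - 4*g)
E(u) = -u (E(u) = ((3 - 1*2)*u)*(-1) = ((3 - 2)*u)*(-1) = (1*u)*(-1) = u*(-1) = -u)
V(z) = -⅑ (V(z) = -(z + z)/(9*(z + z)) = -2*z/(9*(2*z)) = -2*z*1/(2*z)/9 = -⅑*1 = -⅑)
X(-9)*(-37) + V(E(o(6))) = (-3 - 4*(-9))*(-37) - ⅑ = (-3 + 36)*(-37) - ⅑ = 33*(-37) - ⅑ = -1221 - ⅑ = -10990/9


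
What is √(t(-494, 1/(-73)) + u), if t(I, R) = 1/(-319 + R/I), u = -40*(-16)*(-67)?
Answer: I*√5674606055043665694/11503777 ≈ 207.07*I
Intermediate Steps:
u = -42880 (u = 640*(-67) = -42880)
√(t(-494, 1/(-73)) + u) = √(-1*(-494)/(-1/(-73) + 319*(-494)) - 42880) = √(-1*(-494)/(-1*(-1/73) - 157586) - 42880) = √(-1*(-494)/(1/73 - 157586) - 42880) = √(-1*(-494)/(-11503777/73) - 42880) = √(-1*(-494)*(-73/11503777) - 42880) = √(-36062/11503777 - 42880) = √(-493281993822/11503777) = I*√5674606055043665694/11503777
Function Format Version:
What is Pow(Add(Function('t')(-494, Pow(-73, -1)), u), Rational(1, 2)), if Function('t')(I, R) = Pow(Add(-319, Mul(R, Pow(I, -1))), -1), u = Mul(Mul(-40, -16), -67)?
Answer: Mul(Rational(1, 11503777), I, Pow(5674606055043665694, Rational(1, 2))) ≈ Mul(207.07, I)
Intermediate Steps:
u = -42880 (u = Mul(640, -67) = -42880)
Pow(Add(Function('t')(-494, Pow(-73, -1)), u), Rational(1, 2)) = Pow(Add(Mul(-1, -494, Pow(Add(Mul(-1, Pow(-73, -1)), Mul(319, -494)), -1)), -42880), Rational(1, 2)) = Pow(Add(Mul(-1, -494, Pow(Add(Mul(-1, Rational(-1, 73)), -157586), -1)), -42880), Rational(1, 2)) = Pow(Add(Mul(-1, -494, Pow(Add(Rational(1, 73), -157586), -1)), -42880), Rational(1, 2)) = Pow(Add(Mul(-1, -494, Pow(Rational(-11503777, 73), -1)), -42880), Rational(1, 2)) = Pow(Add(Mul(-1, -494, Rational(-73, 11503777)), -42880), Rational(1, 2)) = Pow(Add(Rational(-36062, 11503777), -42880), Rational(1, 2)) = Pow(Rational(-493281993822, 11503777), Rational(1, 2)) = Mul(Rational(1, 11503777), I, Pow(5674606055043665694, Rational(1, 2)))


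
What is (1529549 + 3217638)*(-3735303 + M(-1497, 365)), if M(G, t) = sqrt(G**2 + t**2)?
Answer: -17732181842661 + 4747187*sqrt(2374234) ≈ -1.7725e+13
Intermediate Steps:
(1529549 + 3217638)*(-3735303 + M(-1497, 365)) = (1529549 + 3217638)*(-3735303 + sqrt((-1497)**2 + 365**2)) = 4747187*(-3735303 + sqrt(2241009 + 133225)) = 4747187*(-3735303 + sqrt(2374234)) = -17732181842661 + 4747187*sqrt(2374234)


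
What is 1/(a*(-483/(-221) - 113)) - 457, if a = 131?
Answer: -1466143051/3208190 ≈ -457.00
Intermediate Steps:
1/(a*(-483/(-221) - 113)) - 457 = 1/(131*(-483/(-221) - 113)) - 457 = 1/(131*(-483*(-1/221) - 113)) - 457 = 1/(131*(483/221 - 113)) - 457 = 1/(131*(-24490/221)) - 457 = (1/131)*(-221/24490) - 457 = -221/3208190 - 457 = -1466143051/3208190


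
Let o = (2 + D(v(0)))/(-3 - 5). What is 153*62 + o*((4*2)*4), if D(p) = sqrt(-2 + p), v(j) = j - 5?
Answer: 9478 - 4*I*sqrt(7) ≈ 9478.0 - 10.583*I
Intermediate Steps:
v(j) = -5 + j
o = -1/4 - I*sqrt(7)/8 (o = (2 + sqrt(-2 + (-5 + 0)))/(-3 - 5) = (2 + sqrt(-2 - 5))/(-8) = (2 + sqrt(-7))*(-1/8) = (2 + I*sqrt(7))*(-1/8) = -1/4 - I*sqrt(7)/8 ≈ -0.25 - 0.33072*I)
153*62 + o*((4*2)*4) = 153*62 + (-1/4 - I*sqrt(7)/8)*((4*2)*4) = 9486 + (-1/4 - I*sqrt(7)/8)*(8*4) = 9486 + (-1/4 - I*sqrt(7)/8)*32 = 9486 + (-8 - 4*I*sqrt(7)) = 9478 - 4*I*sqrt(7)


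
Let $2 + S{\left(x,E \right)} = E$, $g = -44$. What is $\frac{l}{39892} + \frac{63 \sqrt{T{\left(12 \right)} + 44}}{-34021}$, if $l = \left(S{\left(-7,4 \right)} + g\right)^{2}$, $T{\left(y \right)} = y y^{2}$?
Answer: $\frac{441}{9973} - \frac{126 \sqrt{443}}{34021} \approx -0.033732$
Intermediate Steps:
$S{\left(x,E \right)} = -2 + E$
$T{\left(y \right)} = y^{3}$
$l = 1764$ ($l = \left(\left(-2 + 4\right) - 44\right)^{2} = \left(2 - 44\right)^{2} = \left(-42\right)^{2} = 1764$)
$\frac{l}{39892} + \frac{63 \sqrt{T{\left(12 \right)} + 44}}{-34021} = \frac{1764}{39892} + \frac{63 \sqrt{12^{3} + 44}}{-34021} = 1764 \cdot \frac{1}{39892} + 63 \sqrt{1728 + 44} \left(- \frac{1}{34021}\right) = \frac{441}{9973} + 63 \sqrt{1772} \left(- \frac{1}{34021}\right) = \frac{441}{9973} + 63 \cdot 2 \sqrt{443} \left(- \frac{1}{34021}\right) = \frac{441}{9973} + 126 \sqrt{443} \left(- \frac{1}{34021}\right) = \frac{441}{9973} - \frac{126 \sqrt{443}}{34021}$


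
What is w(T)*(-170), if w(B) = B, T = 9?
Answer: -1530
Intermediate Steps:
w(T)*(-170) = 9*(-170) = -1530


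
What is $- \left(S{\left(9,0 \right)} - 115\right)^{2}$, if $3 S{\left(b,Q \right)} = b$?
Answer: $-12544$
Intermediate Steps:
$S{\left(b,Q \right)} = \frac{b}{3}$
$- \left(S{\left(9,0 \right)} - 115\right)^{2} = - \left(\frac{1}{3} \cdot 9 - 115\right)^{2} = - \left(3 - 115\right)^{2} = - \left(-112\right)^{2} = \left(-1\right) 12544 = -12544$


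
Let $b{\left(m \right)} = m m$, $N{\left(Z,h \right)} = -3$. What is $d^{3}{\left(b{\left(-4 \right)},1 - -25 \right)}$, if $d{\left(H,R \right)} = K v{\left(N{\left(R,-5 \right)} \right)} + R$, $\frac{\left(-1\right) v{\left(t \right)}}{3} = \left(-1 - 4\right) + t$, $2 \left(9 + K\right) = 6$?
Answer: $-1643032$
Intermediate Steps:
$K = -6$ ($K = -9 + \frac{1}{2} \cdot 6 = -9 + 3 = -6$)
$b{\left(m \right)} = m^{2}$
$v{\left(t \right)} = 15 - 3 t$ ($v{\left(t \right)} = - 3 \left(\left(-1 - 4\right) + t\right) = - 3 \left(-5 + t\right) = 15 - 3 t$)
$d{\left(H,R \right)} = -144 + R$ ($d{\left(H,R \right)} = - 6 \left(15 - -9\right) + R = - 6 \left(15 + 9\right) + R = \left(-6\right) 24 + R = -144 + R$)
$d^{3}{\left(b{\left(-4 \right)},1 - -25 \right)} = \left(-144 + \left(1 - -25\right)\right)^{3} = \left(-144 + \left(1 + 25\right)\right)^{3} = \left(-144 + 26\right)^{3} = \left(-118\right)^{3} = -1643032$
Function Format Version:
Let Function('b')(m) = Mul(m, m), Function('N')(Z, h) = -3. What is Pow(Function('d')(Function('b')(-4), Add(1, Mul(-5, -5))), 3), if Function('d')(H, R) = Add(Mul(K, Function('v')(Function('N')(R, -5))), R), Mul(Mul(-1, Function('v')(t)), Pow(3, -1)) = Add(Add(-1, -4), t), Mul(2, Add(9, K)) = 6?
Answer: -1643032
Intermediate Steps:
K = -6 (K = Add(-9, Mul(Rational(1, 2), 6)) = Add(-9, 3) = -6)
Function('b')(m) = Pow(m, 2)
Function('v')(t) = Add(15, Mul(-3, t)) (Function('v')(t) = Mul(-3, Add(Add(-1, -4), t)) = Mul(-3, Add(-5, t)) = Add(15, Mul(-3, t)))
Function('d')(H, R) = Add(-144, R) (Function('d')(H, R) = Add(Mul(-6, Add(15, Mul(-3, -3))), R) = Add(Mul(-6, Add(15, 9)), R) = Add(Mul(-6, 24), R) = Add(-144, R))
Pow(Function('d')(Function('b')(-4), Add(1, Mul(-5, -5))), 3) = Pow(Add(-144, Add(1, Mul(-5, -5))), 3) = Pow(Add(-144, Add(1, 25)), 3) = Pow(Add(-144, 26), 3) = Pow(-118, 3) = -1643032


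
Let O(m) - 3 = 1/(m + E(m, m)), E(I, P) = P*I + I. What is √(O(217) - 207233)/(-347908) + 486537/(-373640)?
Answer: -486537/373640 - I*√468015594627147/16533631884 ≈ -1.3022 - 0.0013085*I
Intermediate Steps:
E(I, P) = I + I*P (E(I, P) = I*P + I = I + I*P)
O(m) = 3 + 1/(m + m*(1 + m))
√(O(217) - 207233)/(-347908) + 486537/(-373640) = √((1 + 3*217² + 6*217)/(217*(2 + 217)) - 207233)/(-347908) + 486537/(-373640) = √((1/217)*(1 + 3*47089 + 1302)/219 - 207233)*(-1/347908) + 486537*(-1/373640) = √((1/217)*(1/219)*(1 + 141267 + 1302) - 207233)*(-1/347908) - 486537/373640 = √((1/217)*(1/219)*142570 - 207233)*(-1/347908) - 486537/373640 = √(142570/47523 - 207233)*(-1/347908) - 486537/373640 = √(-9848191289/47523)*(-1/347908) - 486537/373640 = (I*√468015594627147/47523)*(-1/347908) - 486537/373640 = -I*√468015594627147/16533631884 - 486537/373640 = -486537/373640 - I*√468015594627147/16533631884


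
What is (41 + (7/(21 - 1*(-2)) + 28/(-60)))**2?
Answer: 198499921/119025 ≈ 1667.7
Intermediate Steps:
(41 + (7/(21 - 1*(-2)) + 28/(-60)))**2 = (41 + (7/(21 + 2) + 28*(-1/60)))**2 = (41 + (7/23 - 7/15))**2 = (41 - 56/345)**2 = (14089/345)**2 = 198499921/119025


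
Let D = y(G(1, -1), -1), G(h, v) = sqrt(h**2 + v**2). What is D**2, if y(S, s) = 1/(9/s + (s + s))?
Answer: 1/121 ≈ 0.0082645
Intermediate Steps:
y(S, s) = 1/(2*s + 9/s) (y(S, s) = 1/(9/s + 2*s) = 1/(2*s + 9/s))
D = -1/11 (D = -1/(9 + 2*(-1)**2) = -1/(9 + 2*1) = -1/(9 + 2) = -1/11 ≈ -0.090909)
D**2 = (-1/11)**2 = 1/121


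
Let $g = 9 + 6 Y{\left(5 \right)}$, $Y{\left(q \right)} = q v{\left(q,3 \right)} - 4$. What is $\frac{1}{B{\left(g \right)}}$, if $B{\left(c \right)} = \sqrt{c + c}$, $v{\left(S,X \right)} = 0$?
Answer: $- \frac{i \sqrt{30}}{30} \approx - 0.18257 i$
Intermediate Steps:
$Y{\left(q \right)} = -4$ ($Y{\left(q \right)} = q 0 - 4 = 0 - 4 = -4$)
$g = -15$ ($g = 9 + 6 \left(-4\right) = 9 - 24 = -15$)
$B{\left(c \right)} = \sqrt{2} \sqrt{c}$ ($B{\left(c \right)} = \sqrt{2 c} = \sqrt{2} \sqrt{c}$)
$\frac{1}{B{\left(g \right)}} = \frac{1}{\sqrt{2} \sqrt{-15}} = \frac{1}{\sqrt{2} i \sqrt{15}} = \frac{1}{i \sqrt{30}} = - \frac{i \sqrt{30}}{30}$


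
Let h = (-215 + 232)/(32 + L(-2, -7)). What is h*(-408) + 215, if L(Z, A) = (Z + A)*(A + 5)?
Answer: 1907/25 ≈ 76.280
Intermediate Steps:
L(Z, A) = (5 + A)*(A + Z) (L(Z, A) = (A + Z)*(5 + A) = (5 + A)*(A + Z))
h = 17/50 (h = (-215 + 232)/(32 + ((-7)**2 + 5*(-7) + 5*(-2) - 7*(-2))) = 17/(32 + (49 - 35 - 10 + 14)) = 17/(32 + 18) = 17/50 ≈ 0.34000)
h*(-408) + 215 = (17/50)*(-408) + 215 = -3468/25 + 215 = 1907/25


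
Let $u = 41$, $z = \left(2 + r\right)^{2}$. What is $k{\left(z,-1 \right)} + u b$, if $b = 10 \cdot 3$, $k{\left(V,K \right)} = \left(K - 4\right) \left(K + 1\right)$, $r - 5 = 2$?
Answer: $1230$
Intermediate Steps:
$r = 7$ ($r = 5 + 2 = 7$)
$z = 81$ ($z = \left(2 + 7\right)^{2} = 9^{2} = 81$)
$k{\left(V,K \right)} = \left(1 + K\right) \left(-4 + K\right)$ ($k{\left(V,K \right)} = \left(-4 + K\right) \left(1 + K\right) = \left(1 + K\right) \left(-4 + K\right)$)
$b = 30$
$k{\left(z,-1 \right)} + u b = \left(-4 + \left(-1\right)^{2} - -3\right) + 41 \cdot 30 = \left(-4 + 1 + 3\right) + 1230 = 0 + 1230 = 1230$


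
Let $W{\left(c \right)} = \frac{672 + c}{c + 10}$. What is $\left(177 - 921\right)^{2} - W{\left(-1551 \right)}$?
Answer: $\frac{852998097}{1541} \approx 5.5354 \cdot 10^{5}$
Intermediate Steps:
$W{\left(c \right)} = \frac{672 + c}{10 + c}$
$\left(177 - 921\right)^{2} - W{\left(-1551 \right)} = \left(177 - 921\right)^{2} - \frac{672 - 1551}{10 - 1551} = \left(-744\right)^{2} - \frac{1}{-1541} \left(-879\right) = 553536 - \left(- \frac{1}{1541}\right) \left(-879\right) = 553536 - \frac{879}{1541} = \frac{852998097}{1541}$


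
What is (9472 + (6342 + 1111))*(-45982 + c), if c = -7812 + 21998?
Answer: -538147300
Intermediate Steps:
c = 14186
(9472 + (6342 + 1111))*(-45982 + c) = (9472 + (6342 + 1111))*(-45982 + 14186) = (9472 + 7453)*(-31796) = 16925*(-31796) = -538147300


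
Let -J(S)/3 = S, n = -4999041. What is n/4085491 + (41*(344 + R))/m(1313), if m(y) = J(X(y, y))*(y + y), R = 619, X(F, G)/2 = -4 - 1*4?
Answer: -156270559605/171655989856 ≈ -0.91037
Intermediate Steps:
X(F, G) = -16 (X(F, G) = 2*(-4 - 1*4) = 2*(-4 - 4) = 2*(-8) = -16)
J(S) = -3*S
m(y) = 96*y (m(y) = (-3*(-16))*(y + y) = 48*(2*y) = 96*y)
n/4085491 + (41*(344 + R))/m(1313) = -4999041/4085491 + (41*(344 + 619))/((96*1313)) = -4999041*1/4085491 + (41*963)/126048 = -4999041/4085491 + 39483*(1/126048) = -4999041/4085491 + 13161/42016 = -156270559605/171655989856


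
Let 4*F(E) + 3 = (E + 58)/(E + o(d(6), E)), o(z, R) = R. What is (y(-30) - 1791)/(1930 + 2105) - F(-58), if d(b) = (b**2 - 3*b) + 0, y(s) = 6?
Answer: 331/1076 ≈ 0.30762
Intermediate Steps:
d(b) = b**2 - 3*b
F(E) = -3/4 + (58 + E)/(8*E) (F(E) = -3/4 + ((E + 58)/(E + E))/4 = -3/4 + ((58 + E)/((2*E)))/4 = -3/4 + ((58 + E)*(1/(2*E)))/4 = -3/4 + ((58 + E)/(2*E))/4 = -3/4 + (58 + E)/(8*E))
(y(-30) - 1791)/(1930 + 2105) - F(-58) = (6 - 1791)/(1930 + 2105) - (58 - 5*(-58))/(8*(-58)) = -1785/4035 - (-1)*(58 + 290)/(8*58) = -1785*1/4035 - (-1)*348/(8*58) = -119/269 - 1*(-3/4) = -119/269 + 3/4 = 331/1076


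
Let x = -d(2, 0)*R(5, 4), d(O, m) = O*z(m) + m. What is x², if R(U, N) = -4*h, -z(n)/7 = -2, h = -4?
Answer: 200704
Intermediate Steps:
z(n) = 14 (z(n) = -7*(-2) = 14)
d(O, m) = m + 14*O (d(O, m) = O*14 + m = 14*O + m = m + 14*O)
R(U, N) = 16 (R(U, N) = -4*(-4) = 16)
x = -448 (x = -(0 + 14*2)*16 = -(0 + 28)*16 = -28*16 = -1*448 = -448)
x² = (-448)² = 200704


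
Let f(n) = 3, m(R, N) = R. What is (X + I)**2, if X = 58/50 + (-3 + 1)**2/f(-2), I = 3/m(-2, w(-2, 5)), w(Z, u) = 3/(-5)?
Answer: 22201/22500 ≈ 0.98671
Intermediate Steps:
w(Z, u) = -3/5 (w(Z, u) = 3*(-1/5) = -3/5)
I = -3/2 (I = 3/(-2) = 3*(-1/2) = -3/2 ≈ -1.5000)
X = 187/75 (X = 58/50 + (-3 + 1)**2/3 = 58*(1/50) + (-2)**2*(1/3) = 29/25 + 4*(1/3) = 29/25 + 4/3 = 187/75 ≈ 2.4933)
(X + I)**2 = (187/75 - 3/2)**2 = (149/150)**2 = 22201/22500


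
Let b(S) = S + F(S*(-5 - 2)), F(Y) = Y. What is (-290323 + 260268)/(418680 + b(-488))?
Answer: -30055/421608 ≈ -0.071287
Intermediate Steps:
b(S) = -6*S (b(S) = S + S*(-5 - 2) = S + S*(-7) = S - 7*S = -6*S)
(-290323 + 260268)/(418680 + b(-488)) = (-290323 + 260268)/(418680 - 6*(-488)) = -30055/(418680 + 2928) = -30055/421608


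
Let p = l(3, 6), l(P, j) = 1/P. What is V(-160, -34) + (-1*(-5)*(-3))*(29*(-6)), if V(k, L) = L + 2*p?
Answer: 7730/3 ≈ 2576.7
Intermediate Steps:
p = 1/3 ≈ 0.33333
V(k, L) = 2/3 + L (V(k, L) = L + 2*(1/3) = L + 2/3 = 2/3 + L)
V(-160, -34) + (-1*(-5)*(-3))*(29*(-6)) = (2/3 - 34) + (-1*(-5)*(-3))*(29*(-6)) = -100/3 + (5*(-3))*(-174) = -100/3 - 15*(-174) = -100/3 + 2610 = 7730/3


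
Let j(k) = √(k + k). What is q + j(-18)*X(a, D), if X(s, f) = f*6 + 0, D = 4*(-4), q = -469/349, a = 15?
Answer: -469/349 - 576*I ≈ -1.3438 - 576.0*I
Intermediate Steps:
j(k) = √2*√k (j(k) = √(2*k) = √2*√k)
q = -469/349 (q = -469*1/349 = -469/349 ≈ -1.3438)
D = -16
X(s, f) = 6*f (X(s, f) = 6*f + 0 = 6*f)
q + j(-18)*X(a, D) = -469/349 + (√2*√(-18))*(6*(-16)) = -469/349 + (√2*(3*I*√2))*(-96) = -469/349 + (6*I)*(-96) = -469/349 - 576*I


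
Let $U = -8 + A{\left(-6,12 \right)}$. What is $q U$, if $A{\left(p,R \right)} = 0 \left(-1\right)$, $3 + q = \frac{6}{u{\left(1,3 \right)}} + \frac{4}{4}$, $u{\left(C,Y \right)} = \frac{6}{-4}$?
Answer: $48$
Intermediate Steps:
$u{\left(C,Y \right)} = - \frac{3}{2}$ ($u{\left(C,Y \right)} = 6 \left(- \frac{1}{4}\right) = - \frac{3}{2}$)
$q = -6$ ($q = -3 + \left(\frac{6}{- \frac{3}{2}} + \frac{4}{4}\right) = -3 + \left(6 \left(- \frac{2}{3}\right) + 4 \cdot \frac{1}{4}\right) = -3 + \left(-4 + 1\right) = -3 - 3 = -6$)
$A{\left(p,R \right)} = 0$
$U = -8$ ($U = -8 + 0 = -8$)
$q U = \left(-6\right) \left(-8\right) = 48$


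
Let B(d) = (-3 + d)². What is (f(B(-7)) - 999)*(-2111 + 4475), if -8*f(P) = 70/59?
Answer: -139357209/59 ≈ -2.3620e+6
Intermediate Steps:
f(P) = -35/236 (f(P) = -35/(4*59) = -⅛*70/59 = -35/236)
(f(B(-7)) - 999)*(-2111 + 4475) = (-35/236 - 999)*(-2111 + 4475) = -235799/236*2364 = -139357209/59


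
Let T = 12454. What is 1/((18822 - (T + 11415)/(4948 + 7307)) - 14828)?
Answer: 12255/48922601 ≈ 0.00025050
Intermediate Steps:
1/((18822 - (T + 11415)/(4948 + 7307)) - 14828) = 1/((18822 - (12454 + 11415)/(4948 + 7307)) - 14828) = 1/((18822 - 23869/12255) - 14828) = 1/(230639741/12255 - 14828) = 1/(48922601/12255) = 12255/48922601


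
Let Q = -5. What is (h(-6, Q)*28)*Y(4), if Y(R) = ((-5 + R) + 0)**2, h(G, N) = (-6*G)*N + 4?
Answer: -4928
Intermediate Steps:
h(G, N) = 4 - 6*G*N (h(G, N) = -6*G*N + 4 = 4 - 6*G*N)
Y(R) = (-5 + R)**2
(h(-6, Q)*28)*Y(4) = ((4 - 6*(-6)*(-5))*28)*(-5 + 4)**2 = ((4 - 180)*28)*(-1)**2 = -176*28*1 = -4928*1 = -4928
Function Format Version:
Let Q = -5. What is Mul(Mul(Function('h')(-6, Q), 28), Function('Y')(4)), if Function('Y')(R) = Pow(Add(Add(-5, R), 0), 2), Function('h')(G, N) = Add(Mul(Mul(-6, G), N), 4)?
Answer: -4928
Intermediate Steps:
Function('h')(G, N) = Add(4, Mul(-6, G, N)) (Function('h')(G, N) = Add(Mul(-6, G, N), 4) = Add(4, Mul(-6, G, N)))
Function('Y')(R) = Pow(Add(-5, R), 2)
Mul(Mul(Function('h')(-6, Q), 28), Function('Y')(4)) = Mul(Mul(Add(4, Mul(-6, -6, -5)), 28), Pow(Add(-5, 4), 2)) = Mul(Mul(Add(4, -180), 28), Pow(-1, 2)) = Mul(Mul(-176, 28), 1) = Mul(-4928, 1) = -4928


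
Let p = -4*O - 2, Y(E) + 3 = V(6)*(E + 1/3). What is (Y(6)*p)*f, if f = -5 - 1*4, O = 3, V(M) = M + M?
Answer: 9198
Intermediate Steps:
V(M) = 2*M
f = -9 (f = -5 - 4 = -9)
Y(E) = 1 + 12*E (Y(E) = -3 + (2*6)*(E + 1/3) = -3 + 12*(E + ⅓) = -3 + 12*(⅓ + E) = -3 + (4 + 12*E) = 1 + 12*E)
p = -14 (p = -4*3 - 2 = -12 - 2 = -14)
(Y(6)*p)*f = ((1 + 12*6)*(-14))*(-9) = ((1 + 72)*(-14))*(-9) = (73*(-14))*(-9) = -1022*(-9) = 9198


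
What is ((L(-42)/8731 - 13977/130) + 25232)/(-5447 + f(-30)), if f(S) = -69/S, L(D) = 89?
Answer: -28517055343/6179897841 ≈ -4.6145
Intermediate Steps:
((L(-42)/8731 - 13977/130) + 25232)/(-5447 + f(-30)) = ((89/8731 - 13977/130) + 25232)/(-5447 - 69/(-30)) = ((89*(1/8731) - 13977*1/130) + 25232)/(-5447 - 69*(-1/30)) = ((89/8731 - 13977/130) + 25232)/(-5447 + 23/10) = (-122021617/1135030 + 25232)/(-54447/10) = (28517055343/1135030)*(-10/54447) = -28517055343/6179897841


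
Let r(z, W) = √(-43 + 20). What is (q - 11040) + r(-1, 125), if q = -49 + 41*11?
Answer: -10638 + I*√23 ≈ -10638.0 + 4.7958*I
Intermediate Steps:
r(z, W) = I*√23 (r(z, W) = √(-23) = I*√23)
q = 402 (q = -49 + 451 = 402)
(q - 11040) + r(-1, 125) = (402 - 11040) + I*√23 = -10638 + I*√23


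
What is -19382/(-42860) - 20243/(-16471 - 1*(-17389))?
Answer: -106227788/4918185 ≈ -21.599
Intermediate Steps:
-19382/(-42860) - 20243/(-16471 - 1*(-17389)) = -19382*(-1/42860) - 20243/(-16471 + 17389) = 9691/21430 - 20243/918 = -106227788/4918185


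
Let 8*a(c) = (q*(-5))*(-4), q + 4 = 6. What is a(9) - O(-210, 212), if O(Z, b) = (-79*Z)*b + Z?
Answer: -3516865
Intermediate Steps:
q = 2 (q = -4 + 6 = 2)
O(Z, b) = Z - 79*Z*b (O(Z, b) = -79*Z*b + Z = Z - 79*Z*b)
a(c) = 5 (a(c) = ((2*(-5))*(-4))/8 = (-10*(-4))/8 = (⅛)*40 = 5)
a(9) - O(-210, 212) = 5 - (-210)*(1 - 79*212) = 5 - (-210)*(1 - 16748) = 5 - (-210)*(-16747) = 5 - 1*3516870 = 5 - 3516870 = -3516865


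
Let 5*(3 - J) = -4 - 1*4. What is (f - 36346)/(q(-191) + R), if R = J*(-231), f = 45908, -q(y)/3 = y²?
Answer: -23905/276264 ≈ -0.086529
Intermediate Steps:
J = 23/5 (J = 3 - (-4 - 1*4)/5 = 3 - (-4 - 4)/5 = 3 - ⅕*(-8) = 3 + 8/5 = 23/5 ≈ 4.6000)
q(y) = -3*y²
R = -5313/5 (R = (23/5)*(-231) = -5313/5 ≈ -1062.6)
(f - 36346)/(q(-191) + R) = (45908 - 36346)/(-3*(-191)² - 5313/5) = 9562/(-3*36481 - 5313/5) = 9562/(-109443 - 5313/5) = 9562/(-552528/5) = 9562*(-5/552528) = -23905/276264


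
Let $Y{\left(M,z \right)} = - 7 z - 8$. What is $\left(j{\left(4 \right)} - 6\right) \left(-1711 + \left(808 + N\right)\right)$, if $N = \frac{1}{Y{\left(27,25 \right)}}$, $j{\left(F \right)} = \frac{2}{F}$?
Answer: $\frac{908875}{183} \approx 4966.5$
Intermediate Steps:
$Y{\left(M,z \right)} = -8 - 7 z$
$N = - \frac{1}{183}$ ($N = \frac{1}{-8 - 175} = \frac{1}{-183} = - \frac{1}{183} \approx -0.0054645$)
$\left(j{\left(4 \right)} - 6\right) \left(-1711 + \left(808 + N\right)\right) = \left(\frac{2}{4} - 6\right) \left(-1711 + \left(808 - \frac{1}{183}\right)\right) = \left(2 \cdot \frac{1}{4} - 6\right) \left(-1711 + \frac{147863}{183}\right) = \left(\frac{1}{2} - 6\right) \left(- \frac{165250}{183}\right) = \left(- \frac{11}{2}\right) \left(- \frac{165250}{183}\right) = \frac{908875}{183}$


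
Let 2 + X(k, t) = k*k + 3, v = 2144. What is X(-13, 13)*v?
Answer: 364480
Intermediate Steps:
X(k, t) = 1 + k**2 (X(k, t) = -2 + (k*k + 3) = -2 + (k**2 + 3) = -2 + (3 + k**2) = 1 + k**2)
X(-13, 13)*v = (1 + (-13)**2)*2144 = (1 + 169)*2144 = 170*2144 = 364480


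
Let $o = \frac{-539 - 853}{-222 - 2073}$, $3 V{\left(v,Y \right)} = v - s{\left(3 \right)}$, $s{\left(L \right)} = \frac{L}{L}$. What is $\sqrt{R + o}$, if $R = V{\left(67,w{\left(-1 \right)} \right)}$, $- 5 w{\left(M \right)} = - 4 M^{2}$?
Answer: $\frac{\sqrt{1469990}}{255} \approx 4.7546$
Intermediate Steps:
$s{\left(L \right)} = 1$
$w{\left(M \right)} = \frac{4 M^{2}}{5}$ ($w{\left(M \right)} = - \frac{\left(-4\right) M^{2}}{5} = \frac{4 M^{2}}{5}$)
$V{\left(v,Y \right)} = - \frac{1}{3} + \frac{v}{3}$ ($V{\left(v,Y \right)} = \frac{v - 1}{3} = \frac{-1 + v}{3} = - \frac{1}{3} + \frac{v}{3}$)
$o = \frac{464}{765}$ ($o = - \frac{1392}{-2295} = \left(-1392\right) \left(- \frac{1}{2295}\right) = \frac{464}{765} \approx 0.60654$)
$R = 22$ ($R = - \frac{1}{3} + \frac{1}{3} \cdot 67 = - \frac{1}{3} + \frac{67}{3} = 22$)
$\sqrt{R + o} = \sqrt{22 + \frac{464}{765}} = \sqrt{\frac{17294}{765}} = \frac{\sqrt{1469990}}{255}$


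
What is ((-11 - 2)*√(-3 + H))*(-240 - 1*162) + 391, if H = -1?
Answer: 391 + 10452*I ≈ 391.0 + 10452.0*I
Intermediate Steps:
((-11 - 2)*√(-3 + H))*(-240 - 1*162) + 391 = ((-11 - 2)*√(-3 - 1))*(-240 - 1*162) + 391 = (-26*I)*(-240 - 162) + 391 = -26*I*(-402) + 391 = 10452*I + 391 = 391 + 10452*I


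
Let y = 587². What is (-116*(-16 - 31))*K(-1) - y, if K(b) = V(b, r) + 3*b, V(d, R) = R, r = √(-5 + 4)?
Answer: -360925 + 5452*I ≈ -3.6093e+5 + 5452.0*I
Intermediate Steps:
r = I (r = √(-1) = I ≈ 1.0*I)
y = 344569
K(b) = I + 3*b
(-116*(-16 - 31))*K(-1) - y = (-116*(-16 - 31))*(I + 3*(-1)) - 1*344569 = (-116*(-47))*(I - 3) - 344569 = 5452*(-3 + I) - 344569 = (-16356 + 5452*I) - 344569 = -360925 + 5452*I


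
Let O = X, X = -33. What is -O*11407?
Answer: 376431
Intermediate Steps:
O = -33
-O*11407 = -(-33)*11407 = -1*(-376431) = 376431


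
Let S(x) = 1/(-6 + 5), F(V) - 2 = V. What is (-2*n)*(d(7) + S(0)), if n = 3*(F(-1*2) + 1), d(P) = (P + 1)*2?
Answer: -90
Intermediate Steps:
F(V) = 2 + V
d(P) = 2 + 2*P (d(P) = (1 + P)*2 = 2 + 2*P)
n = 3 (n = 3*((2 - 1*2) + 1) = 3*((2 - 2) + 1) = 3*(0 + 1) = 3*1 = 3)
S(x) = -1 (S(x) = 1/(-1) = -1)
(-2*n)*(d(7) + S(0)) = (-2*3)*((2 + 2*7) - 1) = -6*((2 + 14) - 1) = -6*(16 - 1) = -6*15 = -90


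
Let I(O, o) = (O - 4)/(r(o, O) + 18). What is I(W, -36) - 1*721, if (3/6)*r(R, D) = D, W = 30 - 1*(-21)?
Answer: -86473/120 ≈ -720.61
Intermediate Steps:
W = 51 (W = 30 + 21 = 51)
r(R, D) = 2*D
I(O, o) = (-4 + O)/(18 + 2*O) (I(O, o) = (O - 4)/(2*O + 18) = (-4 + O)/(18 + 2*O))
I(W, -36) - 1*721 = (-4 + 51)/(2*(9 + 51)) - 1*721 = (½)*47/60 - 721 = (½)*(1/60)*47 - 721 = 47/120 - 721 = -86473/120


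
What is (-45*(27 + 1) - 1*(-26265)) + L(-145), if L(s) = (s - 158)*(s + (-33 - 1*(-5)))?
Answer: 77424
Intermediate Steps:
L(s) = (-158 + s)*(-28 + s) (L(s) = (-158 + s)*(s + (-33 + 5)) = (-158 + s)*(s - 28) = (-158 + s)*(-28 + s))
(-45*(27 + 1) - 1*(-26265)) + L(-145) = (-45*(27 + 1) - 1*(-26265)) + (4424 + (-145)² - 186*(-145)) = (-45*28 + 26265) + (4424 + 21025 + 26970) = (-1260 + 26265) + 52419 = 25005 + 52419 = 77424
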